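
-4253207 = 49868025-54121232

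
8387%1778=1275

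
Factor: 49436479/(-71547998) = -1 * 2^(-1) * 61^(-1) * 4493^1 * 11003^1 * 586459^(-1)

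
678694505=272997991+405696514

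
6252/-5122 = -3126/2561 ≈ -1.22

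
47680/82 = 581+19/41 ≈ 581.46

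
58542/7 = 8363+1/7 ≈ 8363.14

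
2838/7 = 405 + 3/7 ≈ 405.43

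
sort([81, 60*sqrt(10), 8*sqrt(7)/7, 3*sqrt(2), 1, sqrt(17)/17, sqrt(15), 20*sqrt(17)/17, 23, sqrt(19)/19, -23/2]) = [-23/2, sqrt(19)/19, sqrt(17)/17, 1, 8*sqrt(7)/7, sqrt(15), 3*sqrt(2), 20*sqrt(17)/17, 23, 81, 60*sqrt(10)]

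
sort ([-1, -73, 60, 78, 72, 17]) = [-73, -1, 17, 60, 72, 78]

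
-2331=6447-8778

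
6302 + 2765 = 9067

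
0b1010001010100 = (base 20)d04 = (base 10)5204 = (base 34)4h2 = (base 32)52k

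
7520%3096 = 1328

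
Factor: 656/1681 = 2^4 * 41^(-1) = 16/41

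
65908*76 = 5009008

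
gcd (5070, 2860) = 130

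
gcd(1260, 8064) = 252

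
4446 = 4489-43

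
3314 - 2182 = 1132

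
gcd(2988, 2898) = 18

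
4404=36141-31737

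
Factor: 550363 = 11^1*50033^1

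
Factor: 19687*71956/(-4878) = -1*2^1*3^(-2)*271^(-1)*17989^1*19687^1 = -708298886/2439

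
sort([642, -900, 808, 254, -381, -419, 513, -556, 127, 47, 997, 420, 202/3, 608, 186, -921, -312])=[-921, -900, -556, -419, -381, -312, 47, 202/3, 127, 186, 254, 420, 513, 608, 642, 808, 997]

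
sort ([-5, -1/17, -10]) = [-10, -5, -1/17]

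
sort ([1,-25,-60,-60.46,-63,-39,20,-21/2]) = [-63,-60.46,-60,-39,-25,-21/2,1,20]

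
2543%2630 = 2543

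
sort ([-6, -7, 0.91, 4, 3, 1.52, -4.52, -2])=[-7, -6, -4.52, -2, 0.91, 1.52, 3, 4]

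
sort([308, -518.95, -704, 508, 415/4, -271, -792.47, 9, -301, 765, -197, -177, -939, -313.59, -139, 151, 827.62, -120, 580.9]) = [-939, -792.47, -704, -518.95, -313.59, -301, -271, -197, -177, -139, -120, 9, 415/4, 151, 308, 508, 580.9, 765, 827.62]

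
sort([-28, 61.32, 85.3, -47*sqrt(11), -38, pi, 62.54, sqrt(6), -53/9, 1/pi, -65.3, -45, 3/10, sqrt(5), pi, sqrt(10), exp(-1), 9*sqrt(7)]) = [-47*sqrt(11), -65.3, -45, -38, -28, -53/9, 3/10, 1/pi, exp(-1), sqrt(5), sqrt(6), pi, pi, sqrt(10), 9*sqrt(7), 61.32, 62.54, 85.3]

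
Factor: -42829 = -1*42829^1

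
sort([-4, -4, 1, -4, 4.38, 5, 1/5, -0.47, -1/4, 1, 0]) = [-4, -4, -4, -0.47, -1/4, 0, 1/5, 1, 1, 4.38, 5]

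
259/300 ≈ 0.863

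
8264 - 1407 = 6857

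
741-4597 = -3856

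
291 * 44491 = 12946881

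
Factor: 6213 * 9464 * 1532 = 2^5 * 3^1 * 7^1 * 13^2 * 19^1 * 109^1 * 383^1 = 90081342624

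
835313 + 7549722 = 8385035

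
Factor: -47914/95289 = -1*2^1*3^(-1)*23^(-1)*1381^(-1)*23957^1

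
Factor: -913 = -1*11^1*83^1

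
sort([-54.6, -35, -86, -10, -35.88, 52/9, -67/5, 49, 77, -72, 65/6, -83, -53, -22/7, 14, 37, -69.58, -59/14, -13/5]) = [-86, -83, -72, -69.58, -54.6, -53, -35.88, -35, -67/5, -10, -59/14, -22/7, -13/5, 52/9, 65/6, 14, 37, 49, 77]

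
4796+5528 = 10324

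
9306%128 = 90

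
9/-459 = -1/51≈-0.0196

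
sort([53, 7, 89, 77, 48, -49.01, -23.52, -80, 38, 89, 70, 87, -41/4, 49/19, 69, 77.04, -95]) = [-95, -80, -49.01, -23.52, -41/4, 49/19, 7, 38, 48, 53, 69, 70, 77, 77.04, 87, 89, 89]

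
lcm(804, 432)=28944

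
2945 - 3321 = -376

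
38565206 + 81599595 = 120164801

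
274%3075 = 274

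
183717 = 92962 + 90755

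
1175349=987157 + 188192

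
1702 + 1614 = 3316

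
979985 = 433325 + 546660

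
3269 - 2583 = 686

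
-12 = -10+-2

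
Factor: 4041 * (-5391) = -1 * 3^4 * 449^1 * 599^1 = -21785031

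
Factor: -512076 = -1*2^2*3^1*139^1*307^1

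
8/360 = 1/45 ≈ 0.0222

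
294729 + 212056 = 506785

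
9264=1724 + 7540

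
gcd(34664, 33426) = 1238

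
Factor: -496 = -1 * 2^4 * 31^1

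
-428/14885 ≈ -0.0288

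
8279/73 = 113+30/73 ≈ 113.41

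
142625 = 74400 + 68225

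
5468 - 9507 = -4039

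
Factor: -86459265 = -1 * 3^3 * 5^1 * 61^1 * 10499^1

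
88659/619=143 + 142/619 ≈ 143.23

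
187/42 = 4+19/42 ≈ 4.45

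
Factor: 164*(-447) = -1*2^2*3^1*41^1*149^1 = -73308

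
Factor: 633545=5^1 * 11^1 * 11519^1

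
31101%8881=4458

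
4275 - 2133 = 2142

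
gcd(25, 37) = 1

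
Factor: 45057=3^1*23^1*653^1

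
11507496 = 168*68497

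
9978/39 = 255 + 11/13 ≈ 255.85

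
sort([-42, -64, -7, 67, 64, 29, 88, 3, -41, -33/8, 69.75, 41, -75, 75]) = [-75, -64, -42, -41, -7, -33/8, 3, 29, 41, 64, 67, 69.75, 75, 88]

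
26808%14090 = 12718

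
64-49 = 15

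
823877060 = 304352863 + 519524197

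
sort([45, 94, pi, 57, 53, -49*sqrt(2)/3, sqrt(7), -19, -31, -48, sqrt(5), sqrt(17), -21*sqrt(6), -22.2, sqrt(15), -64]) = [-64, -21*sqrt(6), -48, -31, -49*sqrt(2)/3, -22.2, -19, sqrt(5), sqrt(7), pi, sqrt(15), sqrt(17), 45, 53, 57, 94]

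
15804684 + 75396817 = 91201501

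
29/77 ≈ 0.377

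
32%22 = 10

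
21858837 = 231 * 94627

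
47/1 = 47 = 47.00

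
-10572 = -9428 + -1144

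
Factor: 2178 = 2^1*3^2*11^2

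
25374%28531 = 25374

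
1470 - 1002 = 468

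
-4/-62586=2/31293 ≈ 0.0000639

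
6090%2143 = 1804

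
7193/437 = 16 + 201/437 ≈ 16.46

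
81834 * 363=29705742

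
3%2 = 1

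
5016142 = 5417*926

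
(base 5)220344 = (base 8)16657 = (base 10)7599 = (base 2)1110110101111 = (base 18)1583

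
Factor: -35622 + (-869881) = -1*227^1*3989^1 = -905503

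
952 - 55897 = -54945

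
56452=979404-922952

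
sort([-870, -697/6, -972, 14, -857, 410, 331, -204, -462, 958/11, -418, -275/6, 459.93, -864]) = [-972, -870, -864, -857, -462, -418, -204, -697/6, -275/6, 14, 958/11, 331, 410, 459.93]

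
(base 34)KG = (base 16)2B8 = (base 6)3120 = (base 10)696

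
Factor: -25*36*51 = -1*2^2*3^3*5^2*17^1 = -45900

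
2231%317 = 12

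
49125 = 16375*3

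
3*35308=105924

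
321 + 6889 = 7210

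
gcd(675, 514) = 1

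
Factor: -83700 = -1*2^2*3^3*5^2*31^1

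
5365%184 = 29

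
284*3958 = 1124072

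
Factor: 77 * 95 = 5^1 * 7^1 * 11^1 * 19^1 = 7315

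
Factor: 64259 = 13^1*4943^1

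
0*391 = 0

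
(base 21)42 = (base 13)68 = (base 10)86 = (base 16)56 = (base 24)3e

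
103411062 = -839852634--943263696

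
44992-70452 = -25460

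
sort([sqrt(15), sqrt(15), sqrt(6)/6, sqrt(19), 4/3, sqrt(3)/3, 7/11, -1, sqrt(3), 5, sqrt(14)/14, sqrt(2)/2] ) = [-1, sqrt(14)/14, sqrt(6)/6, sqrt(3)/3, 7/11, sqrt(2)/2, 4/3, sqrt(3), sqrt(15), sqrt(15), sqrt(19), 5] 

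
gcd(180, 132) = 12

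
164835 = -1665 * (-99)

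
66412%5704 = 3668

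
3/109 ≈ 0.0275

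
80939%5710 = 999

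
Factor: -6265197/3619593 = -1 * 3^(-1) * 17^1 * 40949^1 * 134059^(-1) = -696133/402177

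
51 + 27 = 78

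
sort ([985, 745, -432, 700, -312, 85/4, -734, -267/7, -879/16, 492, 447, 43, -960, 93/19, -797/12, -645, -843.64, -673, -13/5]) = [-960, -843.64, -734, -673, -645, -432, -312, -797/12, -879/16, -267/7, -13/5, 93/19, 85/4, 43, 447, 492, 700, 745, 985]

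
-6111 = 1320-7431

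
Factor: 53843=23^1*2341^1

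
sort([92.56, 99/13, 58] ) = [99/13, 58, 92.56] 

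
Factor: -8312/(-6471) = 2^3 * 3^(-2) * 719^(-1) * 1039^1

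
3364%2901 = 463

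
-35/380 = -7/76 ≈ -0.0921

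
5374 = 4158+1216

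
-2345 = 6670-9015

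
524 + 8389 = 8913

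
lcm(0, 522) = 0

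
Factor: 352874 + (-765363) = -1*7^1*11^2*487^1 = -412489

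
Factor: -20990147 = -1*1759^1*11933^1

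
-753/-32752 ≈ 0.0230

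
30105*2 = 60210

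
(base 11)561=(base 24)140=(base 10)672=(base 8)1240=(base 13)3c9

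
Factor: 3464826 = 2^1*3^1*577471^1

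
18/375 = 6/125 = 0.048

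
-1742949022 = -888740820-854208202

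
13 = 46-33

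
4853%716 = 557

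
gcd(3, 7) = 1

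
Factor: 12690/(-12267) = -1*2^1*3^1*5^1*29^(-1) = -30/29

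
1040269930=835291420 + 204978510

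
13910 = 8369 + 5541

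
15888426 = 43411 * 366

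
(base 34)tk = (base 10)1006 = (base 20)2a6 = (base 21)25j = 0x3ee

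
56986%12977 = 5078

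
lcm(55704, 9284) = 55704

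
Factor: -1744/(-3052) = 2^2*7^(-1) = 4/7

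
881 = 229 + 652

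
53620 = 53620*1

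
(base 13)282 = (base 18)16c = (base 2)110111100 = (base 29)f9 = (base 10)444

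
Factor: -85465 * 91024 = -1 * 2^4 * 5^1 * 5689^1 * 17093^1 = -7779366160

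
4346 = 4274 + 72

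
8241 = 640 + 7601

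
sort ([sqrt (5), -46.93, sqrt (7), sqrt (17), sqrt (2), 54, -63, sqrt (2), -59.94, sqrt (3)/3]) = [-63, -59.94, -46.93, sqrt (3)/3, sqrt (2), sqrt (2), sqrt (5), sqrt (7), sqrt (17), 54]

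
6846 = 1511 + 5335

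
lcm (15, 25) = 75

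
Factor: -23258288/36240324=-1*2^2*3^(-1)*1453643^1*3020027^(-1)=-5814572/9060081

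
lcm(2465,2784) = 236640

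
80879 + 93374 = 174253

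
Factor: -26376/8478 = -1*2^2*3^(-2)*7^1 = -28/9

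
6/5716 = 3/2858 ≈ 0.00105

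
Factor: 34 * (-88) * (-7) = 2^4 * 7^1 * 11^1 * 17^1 = 20944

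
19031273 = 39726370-20695097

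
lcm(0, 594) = 0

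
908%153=143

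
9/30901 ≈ 0.000291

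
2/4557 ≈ 0.000439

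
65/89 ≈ 0.730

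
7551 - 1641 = 5910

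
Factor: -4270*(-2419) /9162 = 3^(-2)*5^1*7^1*41^1*59^1*61^1*509^(-1) = 5164565/4581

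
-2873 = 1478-4351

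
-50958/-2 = 25479 = 25479.00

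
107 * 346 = 37022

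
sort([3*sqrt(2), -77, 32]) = [-77, 3*sqrt(2), 32]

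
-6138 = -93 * 66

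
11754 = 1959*6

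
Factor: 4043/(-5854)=-1*2^(-1)*13^1*311^1*2927^(-1)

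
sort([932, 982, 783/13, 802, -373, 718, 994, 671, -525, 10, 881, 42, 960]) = [-525, -373, 10, 42, 783/13, 671, 718, 802, 881, 932, 960, 982, 994]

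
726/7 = 103 + 5/7 ≈ 103.71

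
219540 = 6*36590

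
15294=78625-63331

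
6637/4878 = 1 + 1759/4878 ≈ 1.36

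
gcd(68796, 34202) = 98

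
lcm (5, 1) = 5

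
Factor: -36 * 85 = -1 * 2^2 * 3^2 * 5^1 * 17^1 = -3060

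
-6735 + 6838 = 103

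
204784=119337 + 85447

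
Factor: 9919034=2^1*37^1*311^1*431^1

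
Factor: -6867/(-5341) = 3^2*7^(-1) = 9/7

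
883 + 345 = 1228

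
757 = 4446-3689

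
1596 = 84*19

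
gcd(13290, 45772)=2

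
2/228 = 1/114 ≈ 0.00877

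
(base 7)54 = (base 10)39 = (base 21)1i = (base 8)47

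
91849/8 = 11481 + 1/8 ≈ 11481.13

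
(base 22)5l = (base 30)4b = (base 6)335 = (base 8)203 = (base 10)131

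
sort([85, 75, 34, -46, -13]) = [-46, -13, 34, 75, 85]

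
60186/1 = 60186 = 60186.00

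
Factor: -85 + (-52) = -1*137^1 = -137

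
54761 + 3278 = 58039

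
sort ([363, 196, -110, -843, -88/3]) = [-843, -110, -88/3, 196, 363]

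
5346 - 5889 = -543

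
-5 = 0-5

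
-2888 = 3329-6217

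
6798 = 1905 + 4893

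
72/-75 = -24/25 = -0.96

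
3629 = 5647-2018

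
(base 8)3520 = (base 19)53a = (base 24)360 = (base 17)682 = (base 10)1872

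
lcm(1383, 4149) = 4149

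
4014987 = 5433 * 739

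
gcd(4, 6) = 2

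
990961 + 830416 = 1821377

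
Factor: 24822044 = 2^2 * 13^2 * 73^1 * 503^1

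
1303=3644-2341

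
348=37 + 311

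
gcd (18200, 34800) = 200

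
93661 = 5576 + 88085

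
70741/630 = 112 + 181/630 ≈ 112.29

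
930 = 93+837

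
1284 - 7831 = -6547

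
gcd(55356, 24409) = 7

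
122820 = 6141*20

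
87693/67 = 1308 + 57/67 ≈ 1308.85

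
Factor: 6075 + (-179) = 2^3*11^1*67^1 = 5896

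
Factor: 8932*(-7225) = -1*2^2*5^2*7^1*11^1*17^2*29^1 = -64533700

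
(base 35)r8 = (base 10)953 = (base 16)3b9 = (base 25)1d3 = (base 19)2c3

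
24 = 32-8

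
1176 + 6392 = 7568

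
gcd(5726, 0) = 5726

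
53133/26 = 2043 + 15/26 ≈ 2043.58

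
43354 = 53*818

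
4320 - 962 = 3358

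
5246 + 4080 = 9326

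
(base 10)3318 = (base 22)6ii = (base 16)cf6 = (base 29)3rc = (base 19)93c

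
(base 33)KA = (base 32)KU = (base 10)670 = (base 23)163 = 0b1010011110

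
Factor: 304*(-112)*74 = -1*2^9*7^1*19^1*37^1 = -2519552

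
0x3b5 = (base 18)2gd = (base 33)sp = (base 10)949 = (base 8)1665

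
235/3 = 78+1/3 ≈ 78.33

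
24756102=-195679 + 24951781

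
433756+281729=715485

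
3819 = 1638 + 2181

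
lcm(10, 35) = 70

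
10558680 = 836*12630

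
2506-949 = 1557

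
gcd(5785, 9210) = 5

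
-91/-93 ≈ 0.978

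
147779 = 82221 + 65558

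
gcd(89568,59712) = 29856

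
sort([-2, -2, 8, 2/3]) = [-2, -2, 2/3, 8]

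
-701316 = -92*7623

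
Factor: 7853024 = 2^5*245407^1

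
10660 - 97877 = -87217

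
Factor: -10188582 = -1 * 2^1 * 3^1 * 41^1 * 83^1 * 499^1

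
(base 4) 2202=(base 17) 99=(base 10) 162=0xa2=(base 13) c6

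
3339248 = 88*37946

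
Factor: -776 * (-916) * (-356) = -1 * 2^7 * 89^1 * 97^1 * 229^1 = -253050496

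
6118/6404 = 3059/3202 ≈ 0.955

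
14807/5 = 2961 + 2/5 = 2961.40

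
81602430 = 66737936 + 14864494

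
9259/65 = 142 + 29/65 ≈ 142.45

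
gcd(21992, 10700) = 4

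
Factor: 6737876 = 2^2*467^1*3607^1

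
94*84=7896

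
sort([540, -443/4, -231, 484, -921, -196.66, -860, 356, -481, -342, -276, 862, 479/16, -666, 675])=[-921, -860, -666, -481, -342, -276, -231, -196.66, -443/4, 479/16, 356, 484, 540, 675, 862]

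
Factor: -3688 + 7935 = 31^1*137^1 = 4247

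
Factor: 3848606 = 2^1*1924303^1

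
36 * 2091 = 75276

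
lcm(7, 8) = 56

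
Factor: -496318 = -1*2^1*19^1*37^1*353^1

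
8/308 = 2/77 ≈ 0.0260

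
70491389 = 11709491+58781898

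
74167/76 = 975 + 67/76 ≈ 975.88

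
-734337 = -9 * 81593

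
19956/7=2850 + 6/7 ≈ 2850.86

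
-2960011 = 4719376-7679387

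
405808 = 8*50726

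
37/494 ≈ 0.0749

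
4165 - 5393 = -1228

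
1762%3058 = 1762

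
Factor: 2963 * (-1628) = -1 * 2^2 * 11^1 * 37^1 * 2963^1 = -4823764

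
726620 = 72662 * 10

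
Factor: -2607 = -1*3^1*11^1*79^1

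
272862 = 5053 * 54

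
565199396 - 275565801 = 289633595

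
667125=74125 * 9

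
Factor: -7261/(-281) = 53^1 * 137^1 * 281^(-1)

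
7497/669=2499/223≈11.21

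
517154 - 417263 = 99891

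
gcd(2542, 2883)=31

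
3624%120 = 24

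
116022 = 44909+71113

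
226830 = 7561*30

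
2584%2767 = 2584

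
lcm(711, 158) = 1422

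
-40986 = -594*69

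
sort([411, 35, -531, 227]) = [-531, 35, 227, 411]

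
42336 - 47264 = -4928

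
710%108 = 62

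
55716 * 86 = 4791576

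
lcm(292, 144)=10512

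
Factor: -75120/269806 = -1*2^3*3^1*5^1*431^(-1) = -120/431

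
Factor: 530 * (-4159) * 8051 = -1 * 2^1 * 5^1 * 53^1 * 83^1 * 97^1 * 4159^1 = -17746577770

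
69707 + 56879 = 126586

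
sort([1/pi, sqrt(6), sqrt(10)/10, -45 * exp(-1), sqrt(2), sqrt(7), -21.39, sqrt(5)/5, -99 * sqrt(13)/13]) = [-99 * sqrt(13)/13, -21.39, -45 * exp(-1), sqrt(10)/10, 1/pi, sqrt(5)/5, sqrt(2), sqrt(6), sqrt(7)]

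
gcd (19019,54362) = 77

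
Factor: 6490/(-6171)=-1*2^1*3^(-1)*5^1*11^(-1)*17^(-1)*59^1=-590/561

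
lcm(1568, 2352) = 4704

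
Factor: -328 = -1 * 2^3 * 41^1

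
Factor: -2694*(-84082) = 2^2*3^1*17^1*449^1*2473^1 = 226516908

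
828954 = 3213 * 258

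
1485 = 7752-6267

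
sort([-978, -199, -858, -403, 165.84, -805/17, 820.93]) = [-978, -858, -403, -199, -805/17, 165.84, 820.93]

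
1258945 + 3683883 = 4942828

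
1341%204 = 117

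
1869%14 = 7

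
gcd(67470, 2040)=30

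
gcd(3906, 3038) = 434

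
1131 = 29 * 39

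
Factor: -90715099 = -1 * 83^1 * 743^1 * 1471^1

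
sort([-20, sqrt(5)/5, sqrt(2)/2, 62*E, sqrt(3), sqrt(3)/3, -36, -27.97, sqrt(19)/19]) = [-36, -27.97, -20, sqrt(19)/19, sqrt(5)/5, sqrt(3)/3, sqrt(2)/2, sqrt(3), 62*E]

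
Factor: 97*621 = 3^3*23^1*97^1 = 60237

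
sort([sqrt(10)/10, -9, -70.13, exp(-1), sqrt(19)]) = [-70.13, -9, sqrt(10)/10, exp(-1), sqrt(19)]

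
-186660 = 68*(-2745)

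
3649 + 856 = 4505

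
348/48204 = 29/4017 ≈ 0.00722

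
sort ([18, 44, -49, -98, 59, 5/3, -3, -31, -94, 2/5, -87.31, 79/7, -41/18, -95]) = [-98, -95, -94, -87.31, -49, -31, -3, -41/18, 2/5, 5/3, 79/7, 18, 44, 59]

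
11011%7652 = 3359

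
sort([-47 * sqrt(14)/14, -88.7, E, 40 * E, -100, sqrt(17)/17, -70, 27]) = [-100, -88.7, -70, -47 * sqrt(14)/14, sqrt(17)/17, E, 27, 40 * E]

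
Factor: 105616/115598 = 2^3 * 41^1 * 359^ (-1) = 328/359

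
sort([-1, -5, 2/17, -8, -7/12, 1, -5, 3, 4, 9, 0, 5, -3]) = [-8, -5, -5, -3, -1, -7/12, 0, 2/17, 1, 3, 4, 5, 9]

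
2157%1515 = 642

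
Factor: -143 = -1 * 11^1 * 13^1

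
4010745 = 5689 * 705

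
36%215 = 36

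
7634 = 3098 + 4536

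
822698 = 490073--332625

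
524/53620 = 131/13405 ≈ 0.00977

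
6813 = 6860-47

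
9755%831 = 614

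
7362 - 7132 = 230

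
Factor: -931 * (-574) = 2^1 * 7^3 * 19^1 * 41^1 = 534394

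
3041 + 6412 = 9453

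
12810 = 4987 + 7823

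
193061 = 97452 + 95609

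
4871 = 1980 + 2891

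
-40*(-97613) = 3904520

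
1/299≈0.00334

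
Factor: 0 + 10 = 2^1*5^1 = 10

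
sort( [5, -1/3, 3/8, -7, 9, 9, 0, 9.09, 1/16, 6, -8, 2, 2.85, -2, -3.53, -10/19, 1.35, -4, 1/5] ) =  [-8, -7, -4, -3.53, -2, -10/19, -1/3, 0, 1/16, 1/5, 3/8, 1.35, 2, 2.85, 5, 6, 9, 9, 9.09] 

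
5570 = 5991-421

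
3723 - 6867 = -3144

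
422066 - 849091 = -427025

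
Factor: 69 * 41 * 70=2^1 * 3^1 * 5^1 * 7^1 * 23^1 * 41^1=198030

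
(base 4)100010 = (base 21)26k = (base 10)1028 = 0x404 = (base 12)718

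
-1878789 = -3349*561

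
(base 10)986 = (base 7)2606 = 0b1111011010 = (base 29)150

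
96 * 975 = 93600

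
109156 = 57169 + 51987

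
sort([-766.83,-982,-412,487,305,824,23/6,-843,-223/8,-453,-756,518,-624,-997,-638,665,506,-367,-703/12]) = [-997,-982,-843,-766.83,-756,-638,-624,-453,-412,-367,-703/12,-223/8,23/6,305,487,506,518,665,824]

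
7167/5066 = 1 + 2101/5066 ≈ 1.41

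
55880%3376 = 1864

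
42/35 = 6/5 = 1.20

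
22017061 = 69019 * 319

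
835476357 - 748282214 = 87194143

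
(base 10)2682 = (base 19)783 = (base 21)61f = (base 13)12b4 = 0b101001111010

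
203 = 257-54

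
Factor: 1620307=13^1*113^1*1103^1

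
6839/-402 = -17 - 5/402 ≈ -17.01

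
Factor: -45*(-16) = 2^4*3^2*5^1 = 720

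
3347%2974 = 373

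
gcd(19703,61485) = 1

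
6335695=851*7445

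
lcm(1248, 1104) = 28704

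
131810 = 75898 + 55912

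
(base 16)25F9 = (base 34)8DV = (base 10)9721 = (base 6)113001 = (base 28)CB5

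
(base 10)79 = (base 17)4b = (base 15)54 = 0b1001111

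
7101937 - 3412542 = 3689395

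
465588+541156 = 1006744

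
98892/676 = 24723/169 ≈ 146.29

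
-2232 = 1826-4058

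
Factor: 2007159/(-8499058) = -1*2^(-1)*3^1*7^1*11^1*677^(-1)*6277^(-1)*8689^1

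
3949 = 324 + 3625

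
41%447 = 41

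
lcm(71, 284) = 284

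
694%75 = 19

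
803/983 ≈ 0.817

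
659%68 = 47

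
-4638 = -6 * 773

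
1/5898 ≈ 0.000170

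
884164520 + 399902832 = 1284067352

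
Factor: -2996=-1*2^2*7^1*107^1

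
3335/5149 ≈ 0.648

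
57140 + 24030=81170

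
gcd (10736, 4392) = 488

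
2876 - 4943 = -2067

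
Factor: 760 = 2^3*5^1*19^1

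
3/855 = 1/285 ≈ 0.00351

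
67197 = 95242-28045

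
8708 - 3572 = 5136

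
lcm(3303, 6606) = 6606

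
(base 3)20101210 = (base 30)55f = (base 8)11071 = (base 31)4qf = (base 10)4665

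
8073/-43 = -187 - 32/43 ≈ -187.74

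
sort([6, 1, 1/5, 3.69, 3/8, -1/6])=[-1/6, 1/5, 3/8, 1, 3.69, 6]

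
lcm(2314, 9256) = 9256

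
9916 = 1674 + 8242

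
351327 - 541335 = -190008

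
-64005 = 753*(-85)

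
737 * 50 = 36850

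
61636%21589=18458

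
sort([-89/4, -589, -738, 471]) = [-738, -589, -89/4, 471]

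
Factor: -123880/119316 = -1*2^1*3^(-1)*5^1*19^1*61^(-1) = -190/183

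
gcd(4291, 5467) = 7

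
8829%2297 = 1938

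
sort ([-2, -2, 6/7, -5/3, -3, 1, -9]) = [-9, -3, -2, -2, -5/3, 6/7, 1]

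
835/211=3 + 202/211≈3.96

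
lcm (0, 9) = 0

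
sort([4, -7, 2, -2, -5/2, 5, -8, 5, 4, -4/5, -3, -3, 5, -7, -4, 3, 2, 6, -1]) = [-8, -7, -7, -4, -3, -3, -5/2, -2, -1, -4/5, 2, 2, 3, 4, 4, 5, 5, 5, 6]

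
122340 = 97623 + 24717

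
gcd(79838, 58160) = 2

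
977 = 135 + 842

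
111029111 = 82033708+28995403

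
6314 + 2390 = 8704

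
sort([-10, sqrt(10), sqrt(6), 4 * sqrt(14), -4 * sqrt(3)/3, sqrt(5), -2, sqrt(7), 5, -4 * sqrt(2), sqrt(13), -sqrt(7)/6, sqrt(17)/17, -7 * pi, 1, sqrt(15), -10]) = [-7 * pi, -10, -10, -4 * sqrt(2), -4 * sqrt(3)/3, -2, -sqrt(7)/6, sqrt(17)/17, 1, sqrt(5), sqrt(6), sqrt(7), sqrt(10), sqrt(13), sqrt(15), 5, 4 * sqrt(14)]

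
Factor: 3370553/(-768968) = -1*2^(-3)*19^(-1)*307^1*5059^(-1)*10979^1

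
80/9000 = 2/225 ≈ 0.00889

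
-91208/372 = -22802/93 ≈ -245.18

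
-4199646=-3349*1254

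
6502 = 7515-1013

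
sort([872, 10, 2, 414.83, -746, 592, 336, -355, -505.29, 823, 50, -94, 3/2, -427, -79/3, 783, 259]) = [-746, -505.29, -427, -355, -94, -79/3, 3/2, 2, 10, 50, 259, 336, 414.83, 592, 783, 823, 872]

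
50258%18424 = 13410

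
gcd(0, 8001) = 8001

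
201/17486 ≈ 0.0115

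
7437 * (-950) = -7065150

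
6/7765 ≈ 0.000773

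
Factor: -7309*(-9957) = 3^1*3319^1*7309^1 = 72775713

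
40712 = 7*5816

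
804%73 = 1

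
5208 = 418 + 4790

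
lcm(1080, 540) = 1080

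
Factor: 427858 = 2^1*213929^1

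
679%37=13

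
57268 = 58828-1560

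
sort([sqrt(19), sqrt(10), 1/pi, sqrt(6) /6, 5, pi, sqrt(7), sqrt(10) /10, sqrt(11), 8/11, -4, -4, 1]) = [-4, -4, sqrt(10) /10, 1/pi, sqrt(6) /6, 8/11, 1, sqrt(7), pi, sqrt(10), sqrt(11), sqrt(19), 5]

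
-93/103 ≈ -0.903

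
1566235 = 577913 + 988322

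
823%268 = 19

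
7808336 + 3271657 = 11079993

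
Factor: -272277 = -1 * 3^2 * 30253^1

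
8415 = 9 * 935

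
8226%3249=1728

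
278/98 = 2 + 41/49 ≈ 2.84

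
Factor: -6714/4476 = -1 * 2^(-1) * 3^1 = -3/2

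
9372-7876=1496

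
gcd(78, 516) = 6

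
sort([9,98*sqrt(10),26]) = [9,26,98*sqrt(10)]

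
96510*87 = 8396370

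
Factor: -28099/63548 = -1 * 2^(-2) * 15887^(-1) * 28099^1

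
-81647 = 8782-90429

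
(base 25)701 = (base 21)9j8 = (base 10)4376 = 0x1118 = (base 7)15521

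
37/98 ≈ 0.378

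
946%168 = 106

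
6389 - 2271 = 4118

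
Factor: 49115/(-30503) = -1*5^1*19^1*59^(-1) = -95/59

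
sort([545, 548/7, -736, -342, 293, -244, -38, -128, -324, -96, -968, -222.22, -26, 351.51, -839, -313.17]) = [-968, -839, -736, -342, -324, -313.17, -244, -222.22, -128, -96, -38, -26, 548/7, 293, 351.51, 545]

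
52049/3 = 17349 + 2/3 ≈ 17349.67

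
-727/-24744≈0.0294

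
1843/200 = 9+43/200 ≈ 9.22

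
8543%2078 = 231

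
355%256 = 99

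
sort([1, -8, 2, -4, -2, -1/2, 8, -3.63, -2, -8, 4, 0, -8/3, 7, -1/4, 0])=[-8, -8, -4, -3.63, -8/3, -2, -2, -1/2, -1/4, 0, 0, 1, 2, 4, 7, 8]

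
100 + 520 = 620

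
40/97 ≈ 0.412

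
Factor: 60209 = 60209^1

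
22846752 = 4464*5118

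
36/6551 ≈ 0.00550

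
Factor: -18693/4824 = -1*2^(-3)*31^1 = -31/8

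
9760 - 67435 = -57675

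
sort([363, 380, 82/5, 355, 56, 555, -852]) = [-852, 82/5, 56, 355, 363, 380, 555]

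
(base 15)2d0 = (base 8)1205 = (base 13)3a8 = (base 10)645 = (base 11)537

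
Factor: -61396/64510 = -1 * 2^1 * 5^(-1) * 6451^(-1) * 15349^1 = -30698/32255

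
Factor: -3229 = -1*3229^1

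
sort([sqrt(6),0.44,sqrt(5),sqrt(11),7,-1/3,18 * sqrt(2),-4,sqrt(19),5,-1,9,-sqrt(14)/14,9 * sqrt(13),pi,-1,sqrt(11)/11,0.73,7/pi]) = [-4,-1,-1,-1/3,-sqrt(14)/14,sqrt(11)/11,0.44,0.73,7/pi,sqrt(5),sqrt(6),pi,sqrt(11),sqrt(19),5,7,9,18 * sqrt(2),9 * sqrt(13)]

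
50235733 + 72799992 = 123035725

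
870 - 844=26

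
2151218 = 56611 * 38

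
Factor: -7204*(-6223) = 2^2*7^2*127^1*1801^1 = 44830492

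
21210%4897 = 1622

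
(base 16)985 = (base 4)212011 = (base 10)2437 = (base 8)4605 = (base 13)1156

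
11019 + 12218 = 23237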